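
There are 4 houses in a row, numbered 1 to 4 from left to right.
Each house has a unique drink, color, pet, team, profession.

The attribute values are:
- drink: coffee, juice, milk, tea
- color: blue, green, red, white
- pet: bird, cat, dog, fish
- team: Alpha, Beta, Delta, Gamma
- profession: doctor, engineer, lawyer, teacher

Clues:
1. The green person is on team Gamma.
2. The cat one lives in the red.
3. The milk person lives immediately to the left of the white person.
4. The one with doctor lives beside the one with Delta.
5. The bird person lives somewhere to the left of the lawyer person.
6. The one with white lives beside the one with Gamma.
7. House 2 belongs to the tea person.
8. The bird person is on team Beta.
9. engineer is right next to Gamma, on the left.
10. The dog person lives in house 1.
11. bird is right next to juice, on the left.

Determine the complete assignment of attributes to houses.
Solution:

House | Drink | Color | Pet | Team | Profession
-----------------------------------------------
  1   | milk | blue | dog | Alpha | teacher
  2   | tea | white | bird | Beta | engineer
  3   | juice | green | fish | Gamma | doctor
  4   | coffee | red | cat | Delta | lawyer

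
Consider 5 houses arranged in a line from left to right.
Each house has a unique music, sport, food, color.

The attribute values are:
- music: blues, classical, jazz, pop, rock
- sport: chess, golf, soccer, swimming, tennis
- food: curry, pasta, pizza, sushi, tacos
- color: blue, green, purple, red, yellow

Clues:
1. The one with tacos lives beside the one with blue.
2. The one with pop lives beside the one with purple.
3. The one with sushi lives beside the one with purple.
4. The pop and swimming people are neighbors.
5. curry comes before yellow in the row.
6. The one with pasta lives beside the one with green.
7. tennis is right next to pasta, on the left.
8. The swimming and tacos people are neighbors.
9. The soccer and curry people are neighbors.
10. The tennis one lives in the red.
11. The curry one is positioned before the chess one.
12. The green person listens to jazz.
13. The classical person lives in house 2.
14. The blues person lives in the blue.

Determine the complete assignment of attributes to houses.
Solution:

House | Music | Sport | Food | Color
------------------------------------
  1   | pop | tennis | sushi | red
  2   | classical | swimming | pasta | purple
  3   | jazz | soccer | tacos | green
  4   | blues | golf | curry | blue
  5   | rock | chess | pizza | yellow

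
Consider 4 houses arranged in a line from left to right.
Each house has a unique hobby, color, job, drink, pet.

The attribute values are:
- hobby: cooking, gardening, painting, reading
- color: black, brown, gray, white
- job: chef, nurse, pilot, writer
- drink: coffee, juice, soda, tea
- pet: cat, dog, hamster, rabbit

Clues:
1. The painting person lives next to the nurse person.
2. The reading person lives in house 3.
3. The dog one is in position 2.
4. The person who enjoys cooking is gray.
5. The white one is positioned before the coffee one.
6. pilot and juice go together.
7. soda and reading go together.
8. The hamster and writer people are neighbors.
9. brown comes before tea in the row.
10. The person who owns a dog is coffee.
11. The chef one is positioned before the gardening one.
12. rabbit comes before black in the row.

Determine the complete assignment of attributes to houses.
Solution:

House | Hobby | Color | Job | Drink | Pet
-----------------------------------------
  1   | painting | white | pilot | juice | rabbit
  2   | cooking | gray | nurse | coffee | dog
  3   | reading | brown | chef | soda | hamster
  4   | gardening | black | writer | tea | cat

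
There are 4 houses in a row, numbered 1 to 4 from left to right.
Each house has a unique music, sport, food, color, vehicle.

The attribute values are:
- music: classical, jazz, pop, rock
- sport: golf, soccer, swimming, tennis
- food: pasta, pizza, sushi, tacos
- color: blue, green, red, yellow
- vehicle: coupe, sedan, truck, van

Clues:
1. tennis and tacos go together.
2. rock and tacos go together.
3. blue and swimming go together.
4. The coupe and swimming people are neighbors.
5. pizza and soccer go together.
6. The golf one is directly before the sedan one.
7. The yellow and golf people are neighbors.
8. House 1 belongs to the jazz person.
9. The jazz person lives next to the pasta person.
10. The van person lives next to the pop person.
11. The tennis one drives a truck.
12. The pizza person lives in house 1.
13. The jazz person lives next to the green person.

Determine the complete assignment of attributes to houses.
Solution:

House | Music | Sport | Food | Color | Vehicle
----------------------------------------------
  1   | jazz | soccer | pizza | yellow | van
  2   | pop | golf | pasta | green | coupe
  3   | classical | swimming | sushi | blue | sedan
  4   | rock | tennis | tacos | red | truck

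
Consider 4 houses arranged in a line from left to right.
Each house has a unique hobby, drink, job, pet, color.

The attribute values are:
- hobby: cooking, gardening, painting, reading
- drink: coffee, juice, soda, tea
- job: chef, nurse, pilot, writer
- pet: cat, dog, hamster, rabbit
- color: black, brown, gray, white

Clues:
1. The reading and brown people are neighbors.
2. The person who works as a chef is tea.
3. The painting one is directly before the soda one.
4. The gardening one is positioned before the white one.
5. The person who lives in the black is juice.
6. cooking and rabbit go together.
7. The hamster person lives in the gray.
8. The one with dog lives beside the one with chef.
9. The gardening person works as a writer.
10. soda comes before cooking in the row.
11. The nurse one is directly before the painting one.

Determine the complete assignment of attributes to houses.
Solution:

House | Hobby | Drink | Job | Pet | Color
-----------------------------------------
  1   | reading | juice | nurse | dog | black
  2   | painting | tea | chef | cat | brown
  3   | gardening | soda | writer | hamster | gray
  4   | cooking | coffee | pilot | rabbit | white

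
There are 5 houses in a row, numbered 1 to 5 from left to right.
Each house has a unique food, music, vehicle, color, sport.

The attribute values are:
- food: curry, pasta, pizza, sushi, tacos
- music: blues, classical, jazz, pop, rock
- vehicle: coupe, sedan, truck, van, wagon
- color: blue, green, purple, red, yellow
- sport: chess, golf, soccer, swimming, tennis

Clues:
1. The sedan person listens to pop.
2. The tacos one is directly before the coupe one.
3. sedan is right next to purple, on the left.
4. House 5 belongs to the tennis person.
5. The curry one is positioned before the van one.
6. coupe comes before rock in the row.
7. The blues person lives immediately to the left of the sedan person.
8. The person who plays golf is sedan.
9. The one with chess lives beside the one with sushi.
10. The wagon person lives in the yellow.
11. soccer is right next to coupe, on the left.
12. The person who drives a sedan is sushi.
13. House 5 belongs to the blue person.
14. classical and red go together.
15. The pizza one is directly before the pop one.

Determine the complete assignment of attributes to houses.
Solution:

House | Food | Music | Vehicle | Color | Sport
----------------------------------------------
  1   | pizza | blues | wagon | yellow | chess
  2   | sushi | pop | sedan | green | golf
  3   | tacos | jazz | truck | purple | soccer
  4   | curry | classical | coupe | red | swimming
  5   | pasta | rock | van | blue | tennis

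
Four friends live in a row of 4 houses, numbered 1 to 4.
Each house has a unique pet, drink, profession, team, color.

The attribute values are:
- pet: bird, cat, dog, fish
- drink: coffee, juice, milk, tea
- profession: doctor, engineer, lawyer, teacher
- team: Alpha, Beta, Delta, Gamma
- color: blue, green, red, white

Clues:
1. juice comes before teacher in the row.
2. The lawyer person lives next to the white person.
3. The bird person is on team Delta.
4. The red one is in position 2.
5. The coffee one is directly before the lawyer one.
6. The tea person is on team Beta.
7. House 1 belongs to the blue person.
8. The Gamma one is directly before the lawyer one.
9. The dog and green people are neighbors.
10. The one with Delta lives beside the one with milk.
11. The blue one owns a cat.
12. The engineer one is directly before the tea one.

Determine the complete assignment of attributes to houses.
Solution:

House | Pet | Drink | Profession | Team | Color
-----------------------------------------------
  1   | cat | coffee | doctor | Gamma | blue
  2   | bird | juice | lawyer | Delta | red
  3   | dog | milk | engineer | Alpha | white
  4   | fish | tea | teacher | Beta | green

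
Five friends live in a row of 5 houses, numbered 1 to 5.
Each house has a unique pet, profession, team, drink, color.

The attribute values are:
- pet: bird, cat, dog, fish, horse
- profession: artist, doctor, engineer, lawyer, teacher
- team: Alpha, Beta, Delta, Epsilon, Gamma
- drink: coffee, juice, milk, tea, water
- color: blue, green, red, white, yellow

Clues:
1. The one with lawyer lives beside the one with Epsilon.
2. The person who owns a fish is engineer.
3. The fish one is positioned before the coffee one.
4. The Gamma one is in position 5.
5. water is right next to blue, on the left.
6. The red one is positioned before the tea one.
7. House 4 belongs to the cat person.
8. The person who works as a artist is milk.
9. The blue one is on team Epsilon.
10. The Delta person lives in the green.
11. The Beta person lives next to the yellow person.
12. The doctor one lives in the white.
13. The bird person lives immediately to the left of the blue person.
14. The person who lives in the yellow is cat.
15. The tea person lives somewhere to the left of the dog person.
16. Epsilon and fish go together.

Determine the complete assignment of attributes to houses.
Solution:

House | Pet | Profession | Team | Drink | Color
-----------------------------------------------
  1   | bird | lawyer | Delta | water | green
  2   | fish | engineer | Epsilon | juice | blue
  3   | horse | artist | Beta | milk | red
  4   | cat | teacher | Alpha | tea | yellow
  5   | dog | doctor | Gamma | coffee | white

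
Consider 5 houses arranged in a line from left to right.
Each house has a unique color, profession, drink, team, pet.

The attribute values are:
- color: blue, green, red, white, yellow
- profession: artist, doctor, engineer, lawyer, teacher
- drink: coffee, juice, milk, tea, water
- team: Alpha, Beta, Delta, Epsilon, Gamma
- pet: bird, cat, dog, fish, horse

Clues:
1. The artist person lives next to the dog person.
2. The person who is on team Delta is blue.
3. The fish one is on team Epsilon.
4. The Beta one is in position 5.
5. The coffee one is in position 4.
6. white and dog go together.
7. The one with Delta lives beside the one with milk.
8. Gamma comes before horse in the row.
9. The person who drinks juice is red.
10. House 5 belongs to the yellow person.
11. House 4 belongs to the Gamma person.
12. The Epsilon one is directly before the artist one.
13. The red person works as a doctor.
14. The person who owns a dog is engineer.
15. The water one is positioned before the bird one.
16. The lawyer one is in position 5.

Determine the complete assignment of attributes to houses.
Solution:

House | Color | Profession | Drink | Team | Pet
-----------------------------------------------
  1   | red | doctor | juice | Epsilon | fish
  2   | blue | artist | water | Delta | cat
  3   | white | engineer | milk | Alpha | dog
  4   | green | teacher | coffee | Gamma | bird
  5   | yellow | lawyer | tea | Beta | horse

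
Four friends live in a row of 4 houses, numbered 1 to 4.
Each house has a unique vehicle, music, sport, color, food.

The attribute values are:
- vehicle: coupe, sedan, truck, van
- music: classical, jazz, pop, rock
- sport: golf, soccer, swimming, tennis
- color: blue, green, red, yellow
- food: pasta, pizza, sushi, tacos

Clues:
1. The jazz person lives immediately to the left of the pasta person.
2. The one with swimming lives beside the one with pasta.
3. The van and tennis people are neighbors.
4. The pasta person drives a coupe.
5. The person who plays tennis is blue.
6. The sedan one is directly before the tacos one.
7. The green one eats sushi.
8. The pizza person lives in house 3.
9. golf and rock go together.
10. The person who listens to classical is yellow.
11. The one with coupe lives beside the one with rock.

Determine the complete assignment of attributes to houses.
Solution:

House | Vehicle | Music | Sport | Color | Food
----------------------------------------------
  1   | van | jazz | swimming | green | sushi
  2   | coupe | pop | tennis | blue | pasta
  3   | sedan | rock | golf | red | pizza
  4   | truck | classical | soccer | yellow | tacos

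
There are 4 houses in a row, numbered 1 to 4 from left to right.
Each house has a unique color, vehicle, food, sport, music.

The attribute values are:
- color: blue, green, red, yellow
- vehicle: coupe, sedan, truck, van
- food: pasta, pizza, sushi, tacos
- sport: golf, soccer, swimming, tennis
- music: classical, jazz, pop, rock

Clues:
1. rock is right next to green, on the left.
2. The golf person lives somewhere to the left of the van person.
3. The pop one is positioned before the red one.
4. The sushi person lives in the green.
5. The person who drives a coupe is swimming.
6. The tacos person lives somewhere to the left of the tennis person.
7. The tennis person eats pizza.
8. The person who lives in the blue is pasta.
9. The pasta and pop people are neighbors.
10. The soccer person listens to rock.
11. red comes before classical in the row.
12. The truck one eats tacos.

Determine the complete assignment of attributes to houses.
Solution:

House | Color | Vehicle | Food | Sport | Music
----------------------------------------------
  1   | blue | sedan | pasta | soccer | rock
  2   | green | coupe | sushi | swimming | pop
  3   | red | truck | tacos | golf | jazz
  4   | yellow | van | pizza | tennis | classical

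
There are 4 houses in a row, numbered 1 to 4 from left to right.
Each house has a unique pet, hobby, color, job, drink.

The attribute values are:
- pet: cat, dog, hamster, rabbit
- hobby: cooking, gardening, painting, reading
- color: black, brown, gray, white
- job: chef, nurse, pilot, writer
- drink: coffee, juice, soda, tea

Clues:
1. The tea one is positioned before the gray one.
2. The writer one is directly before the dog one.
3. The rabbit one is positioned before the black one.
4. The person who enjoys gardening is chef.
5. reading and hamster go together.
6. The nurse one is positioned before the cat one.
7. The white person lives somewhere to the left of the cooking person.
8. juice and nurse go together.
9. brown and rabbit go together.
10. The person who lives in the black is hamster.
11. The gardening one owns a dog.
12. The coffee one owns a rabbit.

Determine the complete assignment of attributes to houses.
Solution:

House | Pet | Hobby | Color | Job | Drink
-----------------------------------------
  1   | rabbit | painting | brown | writer | coffee
  2   | dog | gardening | white | chef | tea
  3   | hamster | reading | black | nurse | juice
  4   | cat | cooking | gray | pilot | soda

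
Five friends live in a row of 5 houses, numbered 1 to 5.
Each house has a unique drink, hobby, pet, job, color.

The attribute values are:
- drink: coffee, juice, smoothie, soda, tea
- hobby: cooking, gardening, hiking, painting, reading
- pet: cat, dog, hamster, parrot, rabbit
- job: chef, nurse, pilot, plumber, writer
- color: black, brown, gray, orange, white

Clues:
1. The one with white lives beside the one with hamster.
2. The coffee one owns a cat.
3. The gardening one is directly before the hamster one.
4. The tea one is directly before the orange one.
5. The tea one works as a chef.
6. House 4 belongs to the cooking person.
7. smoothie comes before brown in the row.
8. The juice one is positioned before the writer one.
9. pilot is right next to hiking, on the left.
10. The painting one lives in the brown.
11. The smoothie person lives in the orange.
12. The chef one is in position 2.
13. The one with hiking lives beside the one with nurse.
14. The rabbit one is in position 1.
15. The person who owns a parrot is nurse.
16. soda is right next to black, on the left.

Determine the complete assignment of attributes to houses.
Solution:

House | Drink | Hobby | Pet | Job | Color
-----------------------------------------
  1   | soda | gardening | rabbit | pilot | white
  2   | tea | hiking | hamster | chef | black
  3   | smoothie | reading | parrot | nurse | orange
  4   | juice | cooking | dog | plumber | gray
  5   | coffee | painting | cat | writer | brown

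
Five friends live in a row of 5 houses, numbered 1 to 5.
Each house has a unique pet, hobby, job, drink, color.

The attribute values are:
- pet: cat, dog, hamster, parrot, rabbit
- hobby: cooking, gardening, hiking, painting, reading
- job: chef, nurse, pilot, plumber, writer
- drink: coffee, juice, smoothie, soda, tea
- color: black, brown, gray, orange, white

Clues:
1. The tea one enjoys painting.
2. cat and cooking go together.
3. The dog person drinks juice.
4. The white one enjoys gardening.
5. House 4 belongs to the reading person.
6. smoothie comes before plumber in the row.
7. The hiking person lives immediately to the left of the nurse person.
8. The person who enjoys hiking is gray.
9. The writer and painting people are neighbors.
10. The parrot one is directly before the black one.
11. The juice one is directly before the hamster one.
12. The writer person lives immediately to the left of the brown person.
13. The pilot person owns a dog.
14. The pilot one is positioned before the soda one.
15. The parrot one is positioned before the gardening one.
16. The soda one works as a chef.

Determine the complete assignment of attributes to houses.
Solution:

House | Pet | Hobby | Job | Drink | Color
-----------------------------------------
  1   | rabbit | hiking | writer | smoothie | gray
  2   | parrot | painting | nurse | tea | brown
  3   | cat | cooking | plumber | coffee | black
  4   | dog | reading | pilot | juice | orange
  5   | hamster | gardening | chef | soda | white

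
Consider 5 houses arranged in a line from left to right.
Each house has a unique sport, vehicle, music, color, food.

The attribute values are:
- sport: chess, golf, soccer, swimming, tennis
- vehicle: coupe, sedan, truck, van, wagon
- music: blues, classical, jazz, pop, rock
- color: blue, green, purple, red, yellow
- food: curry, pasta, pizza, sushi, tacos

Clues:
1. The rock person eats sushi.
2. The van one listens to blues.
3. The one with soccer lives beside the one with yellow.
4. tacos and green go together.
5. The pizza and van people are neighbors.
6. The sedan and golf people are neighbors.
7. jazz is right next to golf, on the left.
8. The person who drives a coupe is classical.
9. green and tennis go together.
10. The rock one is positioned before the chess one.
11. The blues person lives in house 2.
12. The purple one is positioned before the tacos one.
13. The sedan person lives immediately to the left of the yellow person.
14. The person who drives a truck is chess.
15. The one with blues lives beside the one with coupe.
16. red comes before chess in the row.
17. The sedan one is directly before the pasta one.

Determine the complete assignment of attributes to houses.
Solution:

House | Sport | Vehicle | Music | Color | Food
----------------------------------------------
  1   | soccer | sedan | jazz | purple | pizza
  2   | golf | van | blues | yellow | pasta
  3   | tennis | coupe | classical | green | tacos
  4   | swimming | wagon | rock | red | sushi
  5   | chess | truck | pop | blue | curry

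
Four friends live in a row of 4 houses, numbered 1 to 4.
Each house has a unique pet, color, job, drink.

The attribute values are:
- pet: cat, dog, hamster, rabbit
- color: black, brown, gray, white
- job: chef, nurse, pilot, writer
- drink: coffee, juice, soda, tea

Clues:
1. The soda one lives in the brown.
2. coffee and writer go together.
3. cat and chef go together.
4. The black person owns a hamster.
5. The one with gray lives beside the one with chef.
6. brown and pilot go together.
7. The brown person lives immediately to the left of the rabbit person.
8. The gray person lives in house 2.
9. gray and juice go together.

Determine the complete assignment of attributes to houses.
Solution:

House | Pet | Color | Job | Drink
---------------------------------
  1   | dog | brown | pilot | soda
  2   | rabbit | gray | nurse | juice
  3   | cat | white | chef | tea
  4   | hamster | black | writer | coffee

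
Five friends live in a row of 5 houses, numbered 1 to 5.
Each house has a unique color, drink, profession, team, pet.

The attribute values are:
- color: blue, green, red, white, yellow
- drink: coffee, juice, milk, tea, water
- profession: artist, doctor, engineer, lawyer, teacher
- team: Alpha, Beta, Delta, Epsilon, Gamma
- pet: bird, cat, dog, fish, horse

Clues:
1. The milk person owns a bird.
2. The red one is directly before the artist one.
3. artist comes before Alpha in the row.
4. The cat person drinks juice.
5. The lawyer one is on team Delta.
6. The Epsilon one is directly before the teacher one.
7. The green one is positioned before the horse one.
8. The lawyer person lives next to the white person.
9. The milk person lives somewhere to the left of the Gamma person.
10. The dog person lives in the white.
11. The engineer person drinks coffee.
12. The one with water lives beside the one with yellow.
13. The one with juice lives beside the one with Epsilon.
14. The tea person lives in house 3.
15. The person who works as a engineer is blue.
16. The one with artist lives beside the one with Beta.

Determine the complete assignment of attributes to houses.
Solution:

House | Color | Drink | Profession | Team | Pet
-----------------------------------------------
  1   | red | juice | lawyer | Delta | cat
  2   | white | water | artist | Epsilon | dog
  3   | yellow | tea | teacher | Beta | fish
  4   | green | milk | doctor | Alpha | bird
  5   | blue | coffee | engineer | Gamma | horse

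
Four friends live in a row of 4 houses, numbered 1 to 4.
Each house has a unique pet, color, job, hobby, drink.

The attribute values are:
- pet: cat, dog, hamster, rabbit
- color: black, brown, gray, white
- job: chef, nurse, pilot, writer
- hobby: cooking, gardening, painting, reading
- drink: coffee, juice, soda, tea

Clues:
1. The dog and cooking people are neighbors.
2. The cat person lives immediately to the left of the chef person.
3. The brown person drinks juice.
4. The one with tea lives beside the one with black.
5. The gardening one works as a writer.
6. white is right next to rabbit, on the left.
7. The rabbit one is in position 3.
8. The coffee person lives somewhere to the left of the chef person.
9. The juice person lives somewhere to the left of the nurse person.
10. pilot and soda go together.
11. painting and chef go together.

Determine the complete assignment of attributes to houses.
Solution:

House | Pet | Color | Job | Hobby | Drink
-----------------------------------------
  1   | dog | brown | writer | gardening | juice
  2   | cat | white | nurse | cooking | coffee
  3   | rabbit | gray | chef | painting | tea
  4   | hamster | black | pilot | reading | soda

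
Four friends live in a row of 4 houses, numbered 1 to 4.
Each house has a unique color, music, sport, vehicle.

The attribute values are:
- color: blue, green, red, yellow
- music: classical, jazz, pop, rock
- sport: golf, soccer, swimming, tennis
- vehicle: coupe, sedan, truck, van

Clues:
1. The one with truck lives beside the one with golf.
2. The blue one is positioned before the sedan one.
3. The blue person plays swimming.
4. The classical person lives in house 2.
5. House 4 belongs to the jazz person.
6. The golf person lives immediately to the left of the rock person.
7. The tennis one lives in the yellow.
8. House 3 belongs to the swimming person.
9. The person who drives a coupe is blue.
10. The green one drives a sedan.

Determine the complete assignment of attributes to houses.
Solution:

House | Color | Music | Sport | Vehicle
---------------------------------------
  1   | yellow | pop | tennis | truck
  2   | red | classical | golf | van
  3   | blue | rock | swimming | coupe
  4   | green | jazz | soccer | sedan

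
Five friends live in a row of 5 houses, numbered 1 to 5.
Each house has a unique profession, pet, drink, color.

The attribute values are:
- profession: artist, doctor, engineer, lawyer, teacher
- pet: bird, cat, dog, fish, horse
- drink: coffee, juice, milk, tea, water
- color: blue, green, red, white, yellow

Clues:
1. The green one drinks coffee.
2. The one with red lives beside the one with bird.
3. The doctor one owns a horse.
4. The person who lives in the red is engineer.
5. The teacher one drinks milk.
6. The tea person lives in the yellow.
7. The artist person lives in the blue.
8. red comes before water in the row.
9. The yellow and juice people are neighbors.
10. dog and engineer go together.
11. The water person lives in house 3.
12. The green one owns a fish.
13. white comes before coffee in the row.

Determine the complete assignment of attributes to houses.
Solution:

House | Profession | Pet | Drink | Color
----------------------------------------
  1   | doctor | horse | tea | yellow
  2   | engineer | dog | juice | red
  3   | artist | bird | water | blue
  4   | teacher | cat | milk | white
  5   | lawyer | fish | coffee | green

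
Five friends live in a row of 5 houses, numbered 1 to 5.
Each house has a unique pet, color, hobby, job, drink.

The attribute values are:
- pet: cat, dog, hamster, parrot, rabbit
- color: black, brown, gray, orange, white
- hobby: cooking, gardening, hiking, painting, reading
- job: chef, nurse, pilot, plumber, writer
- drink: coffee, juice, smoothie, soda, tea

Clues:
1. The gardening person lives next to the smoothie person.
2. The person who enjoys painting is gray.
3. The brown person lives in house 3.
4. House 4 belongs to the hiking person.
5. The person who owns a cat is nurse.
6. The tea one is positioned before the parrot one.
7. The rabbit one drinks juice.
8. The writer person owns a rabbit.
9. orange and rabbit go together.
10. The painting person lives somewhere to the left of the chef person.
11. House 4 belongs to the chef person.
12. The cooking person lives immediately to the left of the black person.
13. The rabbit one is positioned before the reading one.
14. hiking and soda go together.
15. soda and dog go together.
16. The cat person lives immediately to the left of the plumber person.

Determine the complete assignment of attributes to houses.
Solution:

House | Pet | Color | Hobby | Job | Drink
-----------------------------------------
  1   | rabbit | orange | gardening | writer | juice
  2   | cat | gray | painting | nurse | smoothie
  3   | hamster | brown | cooking | plumber | tea
  4   | dog | black | hiking | chef | soda
  5   | parrot | white | reading | pilot | coffee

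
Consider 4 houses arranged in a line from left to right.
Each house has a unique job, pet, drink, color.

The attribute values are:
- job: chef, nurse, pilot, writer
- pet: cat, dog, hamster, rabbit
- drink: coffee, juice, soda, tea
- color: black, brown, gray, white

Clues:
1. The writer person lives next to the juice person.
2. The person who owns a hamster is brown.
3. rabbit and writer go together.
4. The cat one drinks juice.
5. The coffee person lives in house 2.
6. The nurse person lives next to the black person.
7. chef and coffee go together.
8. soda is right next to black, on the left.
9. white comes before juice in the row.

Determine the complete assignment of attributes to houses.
Solution:

House | Job | Pet | Drink | Color
---------------------------------
  1   | nurse | hamster | soda | brown
  2   | chef | dog | coffee | black
  3   | writer | rabbit | tea | white
  4   | pilot | cat | juice | gray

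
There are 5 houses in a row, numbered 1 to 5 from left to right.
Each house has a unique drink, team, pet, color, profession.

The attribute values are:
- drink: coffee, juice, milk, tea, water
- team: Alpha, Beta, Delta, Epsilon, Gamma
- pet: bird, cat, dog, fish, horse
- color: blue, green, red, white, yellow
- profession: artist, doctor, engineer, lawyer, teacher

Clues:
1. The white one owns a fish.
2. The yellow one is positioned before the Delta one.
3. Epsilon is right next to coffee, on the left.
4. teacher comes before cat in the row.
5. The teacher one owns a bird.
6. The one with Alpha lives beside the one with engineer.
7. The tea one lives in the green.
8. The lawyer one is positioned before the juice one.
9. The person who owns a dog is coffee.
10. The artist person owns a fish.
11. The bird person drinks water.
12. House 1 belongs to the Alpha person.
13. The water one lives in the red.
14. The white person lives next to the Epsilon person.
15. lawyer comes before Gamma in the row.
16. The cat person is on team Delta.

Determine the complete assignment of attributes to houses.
Solution:

House | Drink | Team | Pet | Color | Profession
-----------------------------------------------
  1   | milk | Alpha | fish | white | artist
  2   | tea | Epsilon | horse | green | engineer
  3   | coffee | Beta | dog | yellow | lawyer
  4   | water | Gamma | bird | red | teacher
  5   | juice | Delta | cat | blue | doctor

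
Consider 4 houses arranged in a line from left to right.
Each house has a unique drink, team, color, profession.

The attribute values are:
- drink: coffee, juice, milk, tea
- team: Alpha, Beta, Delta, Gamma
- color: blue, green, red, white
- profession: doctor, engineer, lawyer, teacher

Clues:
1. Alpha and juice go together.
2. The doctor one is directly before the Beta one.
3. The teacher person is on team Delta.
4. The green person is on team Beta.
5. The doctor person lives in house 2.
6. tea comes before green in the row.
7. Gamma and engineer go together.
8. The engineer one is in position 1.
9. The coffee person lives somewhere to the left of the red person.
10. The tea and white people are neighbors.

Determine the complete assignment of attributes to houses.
Solution:

House | Drink | Team | Color | Profession
-----------------------------------------
  1   | tea | Gamma | blue | engineer
  2   | juice | Alpha | white | doctor
  3   | coffee | Beta | green | lawyer
  4   | milk | Delta | red | teacher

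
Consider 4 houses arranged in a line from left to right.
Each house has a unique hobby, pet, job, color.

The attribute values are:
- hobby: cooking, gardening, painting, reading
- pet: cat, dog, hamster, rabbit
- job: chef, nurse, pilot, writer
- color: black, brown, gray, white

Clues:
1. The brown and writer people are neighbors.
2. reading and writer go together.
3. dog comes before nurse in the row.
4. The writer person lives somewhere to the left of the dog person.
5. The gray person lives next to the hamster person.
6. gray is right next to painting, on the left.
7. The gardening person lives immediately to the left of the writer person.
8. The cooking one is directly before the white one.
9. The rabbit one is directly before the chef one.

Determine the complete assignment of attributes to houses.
Solution:

House | Hobby | Pet | Job | Color
---------------------------------
  1   | gardening | cat | pilot | brown
  2   | reading | rabbit | writer | black
  3   | cooking | dog | chef | gray
  4   | painting | hamster | nurse | white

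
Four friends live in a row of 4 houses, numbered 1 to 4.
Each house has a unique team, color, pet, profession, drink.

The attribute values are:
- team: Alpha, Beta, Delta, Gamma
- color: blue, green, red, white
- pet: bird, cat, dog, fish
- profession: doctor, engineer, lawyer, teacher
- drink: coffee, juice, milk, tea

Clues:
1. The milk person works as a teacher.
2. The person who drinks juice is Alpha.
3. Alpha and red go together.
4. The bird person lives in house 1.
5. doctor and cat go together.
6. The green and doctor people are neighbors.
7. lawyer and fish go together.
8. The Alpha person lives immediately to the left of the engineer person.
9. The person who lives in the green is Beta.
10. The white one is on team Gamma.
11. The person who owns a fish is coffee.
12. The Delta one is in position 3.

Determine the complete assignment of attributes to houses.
Solution:

House | Team | Color | Pet | Profession | Drink
-----------------------------------------------
  1   | Beta | green | bird | teacher | milk
  2   | Alpha | red | cat | doctor | juice
  3   | Delta | blue | dog | engineer | tea
  4   | Gamma | white | fish | lawyer | coffee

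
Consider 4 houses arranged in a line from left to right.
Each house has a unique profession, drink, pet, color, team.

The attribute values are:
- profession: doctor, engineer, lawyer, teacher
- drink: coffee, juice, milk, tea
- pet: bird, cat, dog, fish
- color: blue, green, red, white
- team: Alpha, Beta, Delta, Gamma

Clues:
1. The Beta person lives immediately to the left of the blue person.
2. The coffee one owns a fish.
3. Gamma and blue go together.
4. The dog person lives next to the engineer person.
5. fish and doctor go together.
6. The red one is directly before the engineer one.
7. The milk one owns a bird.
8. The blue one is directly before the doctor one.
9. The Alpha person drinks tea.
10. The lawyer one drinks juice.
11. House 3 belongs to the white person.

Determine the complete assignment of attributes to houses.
Solution:

House | Profession | Drink | Pet | Color | Team
-----------------------------------------------
  1   | lawyer | juice | dog | red | Beta
  2   | engineer | milk | bird | blue | Gamma
  3   | doctor | coffee | fish | white | Delta
  4   | teacher | tea | cat | green | Alpha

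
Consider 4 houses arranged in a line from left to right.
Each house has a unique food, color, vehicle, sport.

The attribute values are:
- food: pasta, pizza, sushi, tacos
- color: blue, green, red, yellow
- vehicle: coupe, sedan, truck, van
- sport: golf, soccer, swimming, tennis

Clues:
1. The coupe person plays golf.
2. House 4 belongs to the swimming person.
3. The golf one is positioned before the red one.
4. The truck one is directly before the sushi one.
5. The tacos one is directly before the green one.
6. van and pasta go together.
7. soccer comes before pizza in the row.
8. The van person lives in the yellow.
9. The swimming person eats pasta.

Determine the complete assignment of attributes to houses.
Solution:

House | Food | Color | Vehicle | Sport
--------------------------------------
  1   | tacos | blue | truck | soccer
  2   | sushi | green | coupe | golf
  3   | pizza | red | sedan | tennis
  4   | pasta | yellow | van | swimming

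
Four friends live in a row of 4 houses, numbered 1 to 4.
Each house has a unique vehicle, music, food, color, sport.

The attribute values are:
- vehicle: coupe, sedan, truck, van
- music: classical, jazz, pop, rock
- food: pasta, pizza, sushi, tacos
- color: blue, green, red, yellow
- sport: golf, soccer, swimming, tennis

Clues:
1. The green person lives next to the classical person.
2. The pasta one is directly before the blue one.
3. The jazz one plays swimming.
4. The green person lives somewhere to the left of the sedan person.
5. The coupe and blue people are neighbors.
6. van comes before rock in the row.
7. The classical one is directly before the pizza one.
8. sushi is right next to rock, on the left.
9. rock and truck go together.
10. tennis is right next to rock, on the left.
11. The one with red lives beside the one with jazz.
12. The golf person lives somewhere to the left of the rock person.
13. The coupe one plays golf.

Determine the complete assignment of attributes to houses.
Solution:

House | Vehicle | Music | Food | Color | Sport
----------------------------------------------
  1   | coupe | pop | pasta | green | golf
  2   | van | classical | sushi | blue | tennis
  3   | truck | rock | pizza | red | soccer
  4   | sedan | jazz | tacos | yellow | swimming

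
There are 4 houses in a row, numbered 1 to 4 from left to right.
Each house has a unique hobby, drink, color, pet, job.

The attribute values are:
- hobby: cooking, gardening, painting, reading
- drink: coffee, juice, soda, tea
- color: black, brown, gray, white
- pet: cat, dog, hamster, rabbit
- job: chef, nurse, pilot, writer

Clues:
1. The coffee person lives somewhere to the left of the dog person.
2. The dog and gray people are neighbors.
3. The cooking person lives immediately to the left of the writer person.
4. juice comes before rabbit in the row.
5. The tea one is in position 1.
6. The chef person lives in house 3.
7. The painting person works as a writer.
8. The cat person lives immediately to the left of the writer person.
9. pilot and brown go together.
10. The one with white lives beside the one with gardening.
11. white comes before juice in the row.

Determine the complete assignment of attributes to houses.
Solution:

House | Hobby | Drink | Color | Pet | Job
-----------------------------------------
  1   | cooking | tea | brown | cat | pilot
  2   | painting | coffee | white | hamster | writer
  3   | gardening | juice | black | dog | chef
  4   | reading | soda | gray | rabbit | nurse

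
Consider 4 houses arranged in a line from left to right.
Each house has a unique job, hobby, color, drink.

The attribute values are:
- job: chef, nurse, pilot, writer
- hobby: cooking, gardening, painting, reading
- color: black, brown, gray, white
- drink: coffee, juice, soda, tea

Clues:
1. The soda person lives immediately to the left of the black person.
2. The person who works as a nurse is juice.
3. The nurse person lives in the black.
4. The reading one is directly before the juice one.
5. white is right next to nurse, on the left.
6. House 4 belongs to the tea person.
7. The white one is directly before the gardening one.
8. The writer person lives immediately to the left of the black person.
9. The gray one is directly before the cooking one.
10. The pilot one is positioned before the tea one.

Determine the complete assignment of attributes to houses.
Solution:

House | Job | Hobby | Color | Drink
-----------------------------------
  1   | writer | reading | white | soda
  2   | nurse | gardening | black | juice
  3   | pilot | painting | gray | coffee
  4   | chef | cooking | brown | tea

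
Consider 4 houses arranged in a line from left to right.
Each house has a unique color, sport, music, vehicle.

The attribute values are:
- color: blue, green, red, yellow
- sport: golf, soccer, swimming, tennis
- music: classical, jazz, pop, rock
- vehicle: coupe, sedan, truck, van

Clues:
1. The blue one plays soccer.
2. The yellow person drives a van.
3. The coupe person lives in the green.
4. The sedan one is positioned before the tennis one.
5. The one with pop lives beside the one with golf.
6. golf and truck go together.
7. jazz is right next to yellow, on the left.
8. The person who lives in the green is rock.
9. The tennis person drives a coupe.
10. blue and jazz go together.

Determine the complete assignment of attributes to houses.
Solution:

House | Color | Sport | Music | Vehicle
---------------------------------------
  1   | blue | soccer | jazz | sedan
  2   | yellow | swimming | pop | van
  3   | red | golf | classical | truck
  4   | green | tennis | rock | coupe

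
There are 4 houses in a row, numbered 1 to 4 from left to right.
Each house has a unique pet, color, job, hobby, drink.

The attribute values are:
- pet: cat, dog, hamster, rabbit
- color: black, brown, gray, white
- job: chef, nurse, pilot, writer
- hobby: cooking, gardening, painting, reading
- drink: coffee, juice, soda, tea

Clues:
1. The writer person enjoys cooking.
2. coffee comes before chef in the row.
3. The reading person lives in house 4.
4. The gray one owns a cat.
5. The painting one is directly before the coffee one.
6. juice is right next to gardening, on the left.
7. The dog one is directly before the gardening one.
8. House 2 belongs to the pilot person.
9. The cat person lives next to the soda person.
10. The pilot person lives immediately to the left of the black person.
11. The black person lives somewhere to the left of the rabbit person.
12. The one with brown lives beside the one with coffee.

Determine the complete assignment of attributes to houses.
Solution:

House | Pet | Color | Job | Hobby | Drink
-----------------------------------------
  1   | dog | brown | nurse | painting | juice
  2   | cat | gray | pilot | gardening | coffee
  3   | hamster | black | writer | cooking | soda
  4   | rabbit | white | chef | reading | tea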